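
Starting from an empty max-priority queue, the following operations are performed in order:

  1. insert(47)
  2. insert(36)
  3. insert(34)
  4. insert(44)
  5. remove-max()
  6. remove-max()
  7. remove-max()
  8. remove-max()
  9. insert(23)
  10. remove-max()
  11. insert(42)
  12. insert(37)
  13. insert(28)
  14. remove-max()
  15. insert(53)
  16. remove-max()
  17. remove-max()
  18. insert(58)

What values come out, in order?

47, 44, 36, 34, 23, 42, 53, 37

insert 47 → {47}
insert 36 → {47, 36}
insert 34 → {47, 36, 34}
insert 44 → {47, 44, 36, 34}
remove-max → 47; now {44, 36, 34}
remove-max → 44; now {36, 34}
remove-max → 36; now {34}
remove-max → 34; now {}
insert 23 → {23}
remove-max → 23; now {}
insert 42 → {42}
insert 37 → {42, 37}
insert 28 → {42, 37, 28}
remove-max → 42; now {37, 28}
insert 53 → {53, 37, 28}
remove-max → 53; now {37, 28}
remove-max → 37; now {28}
insert 58 → {58, 28}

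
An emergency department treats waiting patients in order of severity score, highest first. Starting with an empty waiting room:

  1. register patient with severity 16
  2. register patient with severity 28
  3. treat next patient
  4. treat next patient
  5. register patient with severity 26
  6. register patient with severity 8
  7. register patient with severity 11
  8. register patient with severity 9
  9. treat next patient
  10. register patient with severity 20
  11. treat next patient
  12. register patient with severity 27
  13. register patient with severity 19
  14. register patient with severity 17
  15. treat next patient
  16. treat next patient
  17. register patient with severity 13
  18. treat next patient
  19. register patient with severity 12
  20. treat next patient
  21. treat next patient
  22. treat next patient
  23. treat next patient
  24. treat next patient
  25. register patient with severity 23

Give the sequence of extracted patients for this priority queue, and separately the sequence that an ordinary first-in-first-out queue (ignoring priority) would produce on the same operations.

priority queue: 28, 16, 26, 20, 27, 19, 17, 13, 12, 11, 9, 8; FIFO queue: [16, 28, 26, 8, 11, 9, 20, 27, 19, 17, 13, 12]

insert 16 → {16}
insert 28 → {28, 16}
treat next patient → 28; now {16}
treat next patient → 16; now {}
insert 26 → {26}
insert 8 → {26, 8}
insert 11 → {26, 11, 8}
insert 9 → {26, 11, 9, 8}
treat next patient → 26; now {11, 9, 8}
insert 20 → {20, 11, 9, 8}
treat next patient → 20; now {11, 9, 8}
insert 27 → {27, 11, 9, 8}
insert 19 → {27, 19, 11, 9, 8}
insert 17 → {27, 19, 17, 11, 9, 8}
treat next patient → 27; now {19, 17, 11, 9, 8}
treat next patient → 19; now {17, 11, 9, 8}
insert 13 → {17, 13, 11, 9, 8}
treat next patient → 17; now {13, 11, 9, 8}
insert 12 → {13, 12, 11, 9, 8}
treat next patient → 13; now {12, 11, 9, 8}
treat next patient → 12; now {11, 9, 8}
treat next patient → 11; now {9, 8}
treat next patient → 9; now {8}
treat next patient → 8; now {}
insert 23 → {23}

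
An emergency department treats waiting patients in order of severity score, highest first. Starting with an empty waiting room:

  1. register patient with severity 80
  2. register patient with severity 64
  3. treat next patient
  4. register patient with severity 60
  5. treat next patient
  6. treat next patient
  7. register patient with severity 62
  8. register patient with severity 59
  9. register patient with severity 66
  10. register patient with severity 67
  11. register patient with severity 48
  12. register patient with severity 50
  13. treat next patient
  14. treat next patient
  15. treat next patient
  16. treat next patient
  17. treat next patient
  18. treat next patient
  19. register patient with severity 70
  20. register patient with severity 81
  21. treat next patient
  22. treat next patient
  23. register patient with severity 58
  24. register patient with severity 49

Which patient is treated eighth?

50

insert 80 → {80}
insert 64 → {80, 64}
treat next patient → 80; now {64}
insert 60 → {64, 60}
treat next patient → 64; now {60}
treat next patient → 60; now {}
insert 62 → {62}
insert 59 → {62, 59}
insert 66 → {66, 62, 59}
insert 67 → {67, 66, 62, 59}
insert 48 → {67, 66, 62, 59, 48}
insert 50 → {67, 66, 62, 59, 50, 48}
treat next patient → 67; now {66, 62, 59, 50, 48}
treat next patient → 66; now {62, 59, 50, 48}
treat next patient → 62; now {59, 50, 48}
treat next patient → 59; now {50, 48}
treat next patient → 50; now {48}
treat next patient → 48; now {}
insert 70 → {70}
insert 81 → {81, 70}
treat next patient → 81; now {70}
treat next patient → 70; now {}
insert 58 → {58}
insert 49 → {58, 49}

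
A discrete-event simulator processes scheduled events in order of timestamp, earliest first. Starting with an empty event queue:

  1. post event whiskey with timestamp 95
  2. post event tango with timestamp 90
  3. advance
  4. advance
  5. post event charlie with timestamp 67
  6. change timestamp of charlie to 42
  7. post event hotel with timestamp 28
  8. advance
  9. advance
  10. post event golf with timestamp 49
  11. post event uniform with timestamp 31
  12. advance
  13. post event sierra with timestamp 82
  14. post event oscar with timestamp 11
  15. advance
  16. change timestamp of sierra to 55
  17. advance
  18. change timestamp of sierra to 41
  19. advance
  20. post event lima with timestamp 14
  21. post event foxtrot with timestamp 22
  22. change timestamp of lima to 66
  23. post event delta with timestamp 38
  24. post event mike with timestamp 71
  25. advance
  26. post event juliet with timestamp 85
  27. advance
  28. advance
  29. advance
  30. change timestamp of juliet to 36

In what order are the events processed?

add whiskey (timestamp 95) → {whiskey:95}
add tango (timestamp 90) → {tango:90, whiskey:95}
advance → tango; now {whiskey:95}
advance → whiskey; now {}
add charlie (timestamp 67) → {charlie:67}
update charlie to timestamp 42 → {charlie:42}
add hotel (timestamp 28) → {hotel:28, charlie:42}
advance → hotel; now {charlie:42}
advance → charlie; now {}
add golf (timestamp 49) → {golf:49}
add uniform (timestamp 31) → {uniform:31, golf:49}
advance → uniform; now {golf:49}
add sierra (timestamp 82) → {golf:49, sierra:82}
add oscar (timestamp 11) → {oscar:11, golf:49, sierra:82}
advance → oscar; now {golf:49, sierra:82}
update sierra to timestamp 55 → {golf:49, sierra:55}
advance → golf; now {sierra:55}
update sierra to timestamp 41 → {sierra:41}
advance → sierra; now {}
add lima (timestamp 14) → {lima:14}
add foxtrot (timestamp 22) → {lima:14, foxtrot:22}
update lima to timestamp 66 → {foxtrot:22, lima:66}
add delta (timestamp 38) → {foxtrot:22, delta:38, lima:66}
add mike (timestamp 71) → {foxtrot:22, delta:38, lima:66, mike:71}
advance → foxtrot; now {delta:38, lima:66, mike:71}
add juliet (timestamp 85) → {delta:38, lima:66, mike:71, juliet:85}
advance → delta; now {lima:66, mike:71, juliet:85}
advance → lima; now {mike:71, juliet:85}
advance → mike; now {juliet:85}
update juliet to timestamp 36 → {juliet:36}

tango, whiskey, hotel, charlie, uniform, oscar, golf, sierra, foxtrot, delta, lima, mike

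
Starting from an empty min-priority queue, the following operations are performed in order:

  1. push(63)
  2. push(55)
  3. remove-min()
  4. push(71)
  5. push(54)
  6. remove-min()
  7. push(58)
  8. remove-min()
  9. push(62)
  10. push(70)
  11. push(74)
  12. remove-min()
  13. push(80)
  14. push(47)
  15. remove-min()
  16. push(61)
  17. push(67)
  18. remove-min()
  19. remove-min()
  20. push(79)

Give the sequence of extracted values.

55 → 54 → 58 → 62 → 47 → 61 → 63

insert 63 → {63}
insert 55 → {55, 63}
remove-min → 55; now {63}
insert 71 → {63, 71}
insert 54 → {54, 63, 71}
remove-min → 54; now {63, 71}
insert 58 → {58, 63, 71}
remove-min → 58; now {63, 71}
insert 62 → {62, 63, 71}
insert 70 → {62, 63, 70, 71}
insert 74 → {62, 63, 70, 71, 74}
remove-min → 62; now {63, 70, 71, 74}
insert 80 → {63, 70, 71, 74, 80}
insert 47 → {47, 63, 70, 71, 74, 80}
remove-min → 47; now {63, 70, 71, 74, 80}
insert 61 → {61, 63, 70, 71, 74, 80}
insert 67 → {61, 63, 67, 70, 71, 74, 80}
remove-min → 61; now {63, 67, 70, 71, 74, 80}
remove-min → 63; now {67, 70, 71, 74, 80}
insert 79 → {67, 70, 71, 74, 79, 80}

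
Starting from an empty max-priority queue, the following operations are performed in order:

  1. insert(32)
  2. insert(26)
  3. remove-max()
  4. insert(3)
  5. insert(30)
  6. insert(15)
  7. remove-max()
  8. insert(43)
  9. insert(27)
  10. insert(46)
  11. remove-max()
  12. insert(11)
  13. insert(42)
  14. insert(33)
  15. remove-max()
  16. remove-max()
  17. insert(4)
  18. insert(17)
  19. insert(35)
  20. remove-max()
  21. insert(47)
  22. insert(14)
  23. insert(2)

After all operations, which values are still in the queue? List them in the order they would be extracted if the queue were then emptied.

insert 32 → {32}
insert 26 → {32, 26}
remove-max → 32; now {26}
insert 3 → {26, 3}
insert 30 → {30, 26, 3}
insert 15 → {30, 26, 15, 3}
remove-max → 30; now {26, 15, 3}
insert 43 → {43, 26, 15, 3}
insert 27 → {43, 27, 26, 15, 3}
insert 46 → {46, 43, 27, 26, 15, 3}
remove-max → 46; now {43, 27, 26, 15, 3}
insert 11 → {43, 27, 26, 15, 11, 3}
insert 42 → {43, 42, 27, 26, 15, 11, 3}
insert 33 → {43, 42, 33, 27, 26, 15, 11, 3}
remove-max → 43; now {42, 33, 27, 26, 15, 11, 3}
remove-max → 42; now {33, 27, 26, 15, 11, 3}
insert 4 → {33, 27, 26, 15, 11, 4, 3}
insert 17 → {33, 27, 26, 17, 15, 11, 4, 3}
insert 35 → {35, 33, 27, 26, 17, 15, 11, 4, 3}
remove-max → 35; now {33, 27, 26, 17, 15, 11, 4, 3}
insert 47 → {47, 33, 27, 26, 17, 15, 11, 4, 3}
insert 14 → {47, 33, 27, 26, 17, 15, 14, 11, 4, 3}
insert 2 → {47, 33, 27, 26, 17, 15, 14, 11, 4, 3, 2}

47, 33, 27, 26, 17, 15, 14, 11, 4, 3, 2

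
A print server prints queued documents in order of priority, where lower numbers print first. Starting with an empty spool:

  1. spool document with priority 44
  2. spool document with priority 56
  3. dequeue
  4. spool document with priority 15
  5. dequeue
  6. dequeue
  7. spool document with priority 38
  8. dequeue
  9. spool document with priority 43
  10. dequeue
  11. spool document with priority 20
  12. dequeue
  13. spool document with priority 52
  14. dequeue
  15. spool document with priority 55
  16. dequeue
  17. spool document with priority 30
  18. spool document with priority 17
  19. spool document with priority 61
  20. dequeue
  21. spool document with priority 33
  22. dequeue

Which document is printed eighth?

insert 44 → {44}
insert 56 → {44, 56}
dequeue → 44; now {56}
insert 15 → {15, 56}
dequeue → 15; now {56}
dequeue → 56; now {}
insert 38 → {38}
dequeue → 38; now {}
insert 43 → {43}
dequeue → 43; now {}
insert 20 → {20}
dequeue → 20; now {}
insert 52 → {52}
dequeue → 52; now {}
insert 55 → {55}
dequeue → 55; now {}
insert 30 → {30}
insert 17 → {17, 30}
insert 61 → {17, 30, 61}
dequeue → 17; now {30, 61}
insert 33 → {30, 33, 61}
dequeue → 30; now {33, 61}

55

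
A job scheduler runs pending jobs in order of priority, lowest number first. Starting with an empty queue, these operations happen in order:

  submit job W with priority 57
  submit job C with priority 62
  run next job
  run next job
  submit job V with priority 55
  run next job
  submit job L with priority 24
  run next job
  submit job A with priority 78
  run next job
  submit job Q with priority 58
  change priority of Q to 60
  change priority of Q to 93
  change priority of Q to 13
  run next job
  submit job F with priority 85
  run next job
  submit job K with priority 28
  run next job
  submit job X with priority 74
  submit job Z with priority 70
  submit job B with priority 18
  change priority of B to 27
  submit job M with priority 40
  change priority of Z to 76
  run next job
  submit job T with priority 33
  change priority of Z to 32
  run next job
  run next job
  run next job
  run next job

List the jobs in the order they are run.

W → C → V → L → A → Q → F → K → B → Z → T → M → X

add W (priority 57) → {W:57}
add C (priority 62) → {W:57, C:62}
run next job → W; now {C:62}
run next job → C; now {}
add V (priority 55) → {V:55}
run next job → V; now {}
add L (priority 24) → {L:24}
run next job → L; now {}
add A (priority 78) → {A:78}
run next job → A; now {}
add Q (priority 58) → {Q:58}
update Q to priority 60 → {Q:60}
update Q to priority 93 → {Q:93}
update Q to priority 13 → {Q:13}
run next job → Q; now {}
add F (priority 85) → {F:85}
run next job → F; now {}
add K (priority 28) → {K:28}
run next job → K; now {}
add X (priority 74) → {X:74}
add Z (priority 70) → {Z:70, X:74}
add B (priority 18) → {B:18, Z:70, X:74}
update B to priority 27 → {B:27, Z:70, X:74}
add M (priority 40) → {B:27, M:40, Z:70, X:74}
update Z to priority 76 → {B:27, M:40, X:74, Z:76}
run next job → B; now {M:40, X:74, Z:76}
add T (priority 33) → {T:33, M:40, X:74, Z:76}
update Z to priority 32 → {Z:32, T:33, M:40, X:74}
run next job → Z; now {T:33, M:40, X:74}
run next job → T; now {M:40, X:74}
run next job → M; now {X:74}
run next job → X; now {}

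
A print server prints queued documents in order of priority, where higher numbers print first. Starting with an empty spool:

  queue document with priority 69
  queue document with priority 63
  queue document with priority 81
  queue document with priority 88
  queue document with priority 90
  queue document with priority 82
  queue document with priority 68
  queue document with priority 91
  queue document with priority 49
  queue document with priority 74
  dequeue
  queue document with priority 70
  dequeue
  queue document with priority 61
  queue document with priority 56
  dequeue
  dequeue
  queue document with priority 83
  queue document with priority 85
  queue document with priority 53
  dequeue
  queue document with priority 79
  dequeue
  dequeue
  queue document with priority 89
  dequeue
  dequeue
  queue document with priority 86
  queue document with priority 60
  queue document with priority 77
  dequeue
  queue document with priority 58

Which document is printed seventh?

insert 69 → {69}
insert 63 → {69, 63}
insert 81 → {81, 69, 63}
insert 88 → {88, 81, 69, 63}
insert 90 → {90, 88, 81, 69, 63}
insert 82 → {90, 88, 82, 81, 69, 63}
insert 68 → {90, 88, 82, 81, 69, 68, 63}
insert 91 → {91, 90, 88, 82, 81, 69, 68, 63}
insert 49 → {91, 90, 88, 82, 81, 69, 68, 63, 49}
insert 74 → {91, 90, 88, 82, 81, 74, 69, 68, 63, 49}
dequeue → 91; now {90, 88, 82, 81, 74, 69, 68, 63, 49}
insert 70 → {90, 88, 82, 81, 74, 70, 69, 68, 63, 49}
dequeue → 90; now {88, 82, 81, 74, 70, 69, 68, 63, 49}
insert 61 → {88, 82, 81, 74, 70, 69, 68, 63, 61, 49}
insert 56 → {88, 82, 81, 74, 70, 69, 68, 63, 61, 56, 49}
dequeue → 88; now {82, 81, 74, 70, 69, 68, 63, 61, 56, 49}
dequeue → 82; now {81, 74, 70, 69, 68, 63, 61, 56, 49}
insert 83 → {83, 81, 74, 70, 69, 68, 63, 61, 56, 49}
insert 85 → {85, 83, 81, 74, 70, 69, 68, 63, 61, 56, 49}
insert 53 → {85, 83, 81, 74, 70, 69, 68, 63, 61, 56, 53, 49}
dequeue → 85; now {83, 81, 74, 70, 69, 68, 63, 61, 56, 53, 49}
insert 79 → {83, 81, 79, 74, 70, 69, 68, 63, 61, 56, 53, 49}
dequeue → 83; now {81, 79, 74, 70, 69, 68, 63, 61, 56, 53, 49}
dequeue → 81; now {79, 74, 70, 69, 68, 63, 61, 56, 53, 49}
insert 89 → {89, 79, 74, 70, 69, 68, 63, 61, 56, 53, 49}
dequeue → 89; now {79, 74, 70, 69, 68, 63, 61, 56, 53, 49}
dequeue → 79; now {74, 70, 69, 68, 63, 61, 56, 53, 49}
insert 86 → {86, 74, 70, 69, 68, 63, 61, 56, 53, 49}
insert 60 → {86, 74, 70, 69, 68, 63, 61, 60, 56, 53, 49}
insert 77 → {86, 77, 74, 70, 69, 68, 63, 61, 60, 56, 53, 49}
dequeue → 86; now {77, 74, 70, 69, 68, 63, 61, 60, 56, 53, 49}
insert 58 → {77, 74, 70, 69, 68, 63, 61, 60, 58, 56, 53, 49}

81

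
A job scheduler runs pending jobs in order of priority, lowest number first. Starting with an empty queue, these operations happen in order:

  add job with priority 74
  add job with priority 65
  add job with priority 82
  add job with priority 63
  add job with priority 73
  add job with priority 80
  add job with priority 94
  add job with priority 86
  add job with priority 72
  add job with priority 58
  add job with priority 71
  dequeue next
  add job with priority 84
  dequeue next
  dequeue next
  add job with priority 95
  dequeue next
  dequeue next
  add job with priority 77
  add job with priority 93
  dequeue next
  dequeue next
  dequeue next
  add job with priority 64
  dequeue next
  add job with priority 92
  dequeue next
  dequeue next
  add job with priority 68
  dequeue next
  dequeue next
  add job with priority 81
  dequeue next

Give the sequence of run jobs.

[58, 63, 65, 71, 72, 73, 74, 77, 64, 80, 82, 68, 84, 81]

insert 74 → {74}
insert 65 → {65, 74}
insert 82 → {65, 74, 82}
insert 63 → {63, 65, 74, 82}
insert 73 → {63, 65, 73, 74, 82}
insert 80 → {63, 65, 73, 74, 80, 82}
insert 94 → {63, 65, 73, 74, 80, 82, 94}
insert 86 → {63, 65, 73, 74, 80, 82, 86, 94}
insert 72 → {63, 65, 72, 73, 74, 80, 82, 86, 94}
insert 58 → {58, 63, 65, 72, 73, 74, 80, 82, 86, 94}
insert 71 → {58, 63, 65, 71, 72, 73, 74, 80, 82, 86, 94}
dequeue next → 58; now {63, 65, 71, 72, 73, 74, 80, 82, 86, 94}
insert 84 → {63, 65, 71, 72, 73, 74, 80, 82, 84, 86, 94}
dequeue next → 63; now {65, 71, 72, 73, 74, 80, 82, 84, 86, 94}
dequeue next → 65; now {71, 72, 73, 74, 80, 82, 84, 86, 94}
insert 95 → {71, 72, 73, 74, 80, 82, 84, 86, 94, 95}
dequeue next → 71; now {72, 73, 74, 80, 82, 84, 86, 94, 95}
dequeue next → 72; now {73, 74, 80, 82, 84, 86, 94, 95}
insert 77 → {73, 74, 77, 80, 82, 84, 86, 94, 95}
insert 93 → {73, 74, 77, 80, 82, 84, 86, 93, 94, 95}
dequeue next → 73; now {74, 77, 80, 82, 84, 86, 93, 94, 95}
dequeue next → 74; now {77, 80, 82, 84, 86, 93, 94, 95}
dequeue next → 77; now {80, 82, 84, 86, 93, 94, 95}
insert 64 → {64, 80, 82, 84, 86, 93, 94, 95}
dequeue next → 64; now {80, 82, 84, 86, 93, 94, 95}
insert 92 → {80, 82, 84, 86, 92, 93, 94, 95}
dequeue next → 80; now {82, 84, 86, 92, 93, 94, 95}
dequeue next → 82; now {84, 86, 92, 93, 94, 95}
insert 68 → {68, 84, 86, 92, 93, 94, 95}
dequeue next → 68; now {84, 86, 92, 93, 94, 95}
dequeue next → 84; now {86, 92, 93, 94, 95}
insert 81 → {81, 86, 92, 93, 94, 95}
dequeue next → 81; now {86, 92, 93, 94, 95}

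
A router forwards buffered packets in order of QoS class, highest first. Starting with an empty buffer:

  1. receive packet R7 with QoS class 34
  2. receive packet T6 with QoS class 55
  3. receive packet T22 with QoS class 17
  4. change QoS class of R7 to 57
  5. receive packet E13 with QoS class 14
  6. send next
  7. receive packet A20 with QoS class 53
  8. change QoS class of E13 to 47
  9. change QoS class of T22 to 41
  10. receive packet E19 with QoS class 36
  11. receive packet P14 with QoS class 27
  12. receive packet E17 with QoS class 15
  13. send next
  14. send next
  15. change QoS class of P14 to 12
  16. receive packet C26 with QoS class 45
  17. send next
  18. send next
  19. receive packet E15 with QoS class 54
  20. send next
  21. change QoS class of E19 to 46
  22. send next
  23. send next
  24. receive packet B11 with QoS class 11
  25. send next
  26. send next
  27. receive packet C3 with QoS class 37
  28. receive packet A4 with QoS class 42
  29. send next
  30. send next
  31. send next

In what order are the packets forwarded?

add R7 (QoS class 34) → {R7:34}
add T6 (QoS class 55) → {T6:55, R7:34}
add T22 (QoS class 17) → {T6:55, R7:34, T22:17}
update R7 to QoS class 57 → {R7:57, T6:55, T22:17}
add E13 (QoS class 14) → {R7:57, T6:55, T22:17, E13:14}
send next → R7; now {T6:55, T22:17, E13:14}
add A20 (QoS class 53) → {T6:55, A20:53, T22:17, E13:14}
update E13 to QoS class 47 → {T6:55, A20:53, E13:47, T22:17}
update T22 to QoS class 41 → {T6:55, A20:53, E13:47, T22:41}
add E19 (QoS class 36) → {T6:55, A20:53, E13:47, T22:41, E19:36}
add P14 (QoS class 27) → {T6:55, A20:53, E13:47, T22:41, E19:36, P14:27}
add E17 (QoS class 15) → {T6:55, A20:53, E13:47, T22:41, E19:36, P14:27, E17:15}
send next → T6; now {A20:53, E13:47, T22:41, E19:36, P14:27, E17:15}
send next → A20; now {E13:47, T22:41, E19:36, P14:27, E17:15}
update P14 to QoS class 12 → {E13:47, T22:41, E19:36, E17:15, P14:12}
add C26 (QoS class 45) → {E13:47, C26:45, T22:41, E19:36, E17:15, P14:12}
send next → E13; now {C26:45, T22:41, E19:36, E17:15, P14:12}
send next → C26; now {T22:41, E19:36, E17:15, P14:12}
add E15 (QoS class 54) → {E15:54, T22:41, E19:36, E17:15, P14:12}
send next → E15; now {T22:41, E19:36, E17:15, P14:12}
update E19 to QoS class 46 → {E19:46, T22:41, E17:15, P14:12}
send next → E19; now {T22:41, E17:15, P14:12}
send next → T22; now {E17:15, P14:12}
add B11 (QoS class 11) → {E17:15, P14:12, B11:11}
send next → E17; now {P14:12, B11:11}
send next → P14; now {B11:11}
add C3 (QoS class 37) → {C3:37, B11:11}
add A4 (QoS class 42) → {A4:42, C3:37, B11:11}
send next → A4; now {C3:37, B11:11}
send next → C3; now {B11:11}
send next → B11; now {}

R7, T6, A20, E13, C26, E15, E19, T22, E17, P14, A4, C3, B11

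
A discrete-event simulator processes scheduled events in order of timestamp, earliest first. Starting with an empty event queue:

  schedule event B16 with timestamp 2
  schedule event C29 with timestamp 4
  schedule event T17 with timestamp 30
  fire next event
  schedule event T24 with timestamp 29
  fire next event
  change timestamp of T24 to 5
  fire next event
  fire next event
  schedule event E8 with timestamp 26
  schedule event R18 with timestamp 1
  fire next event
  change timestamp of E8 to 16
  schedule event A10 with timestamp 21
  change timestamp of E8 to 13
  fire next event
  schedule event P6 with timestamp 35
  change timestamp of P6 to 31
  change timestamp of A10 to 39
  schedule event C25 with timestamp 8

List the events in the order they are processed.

add B16 (timestamp 2) → {B16:2}
add C29 (timestamp 4) → {B16:2, C29:4}
add T17 (timestamp 30) → {B16:2, C29:4, T17:30}
fire next event → B16; now {C29:4, T17:30}
add T24 (timestamp 29) → {C29:4, T24:29, T17:30}
fire next event → C29; now {T24:29, T17:30}
update T24 to timestamp 5 → {T24:5, T17:30}
fire next event → T24; now {T17:30}
fire next event → T17; now {}
add E8 (timestamp 26) → {E8:26}
add R18 (timestamp 1) → {R18:1, E8:26}
fire next event → R18; now {E8:26}
update E8 to timestamp 16 → {E8:16}
add A10 (timestamp 21) → {E8:16, A10:21}
update E8 to timestamp 13 → {E8:13, A10:21}
fire next event → E8; now {A10:21}
add P6 (timestamp 35) → {A10:21, P6:35}
update P6 to timestamp 31 → {A10:21, P6:31}
update A10 to timestamp 39 → {P6:31, A10:39}
add C25 (timestamp 8) → {C25:8, P6:31, A10:39}

B16 → C29 → T24 → T17 → R18 → E8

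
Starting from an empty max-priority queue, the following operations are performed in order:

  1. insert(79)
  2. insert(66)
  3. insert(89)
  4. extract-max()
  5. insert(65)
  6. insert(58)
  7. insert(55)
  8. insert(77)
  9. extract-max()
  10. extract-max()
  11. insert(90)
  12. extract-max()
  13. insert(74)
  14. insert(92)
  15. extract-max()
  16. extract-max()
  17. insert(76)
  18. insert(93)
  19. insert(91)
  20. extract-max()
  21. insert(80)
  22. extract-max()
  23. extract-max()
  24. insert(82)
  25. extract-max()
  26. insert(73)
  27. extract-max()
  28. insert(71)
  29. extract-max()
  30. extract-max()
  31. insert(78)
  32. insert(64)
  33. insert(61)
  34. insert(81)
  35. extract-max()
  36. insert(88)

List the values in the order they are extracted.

insert 79 → {79}
insert 66 → {79, 66}
insert 89 → {89, 79, 66}
extract-max → 89; now {79, 66}
insert 65 → {79, 66, 65}
insert 58 → {79, 66, 65, 58}
insert 55 → {79, 66, 65, 58, 55}
insert 77 → {79, 77, 66, 65, 58, 55}
extract-max → 79; now {77, 66, 65, 58, 55}
extract-max → 77; now {66, 65, 58, 55}
insert 90 → {90, 66, 65, 58, 55}
extract-max → 90; now {66, 65, 58, 55}
insert 74 → {74, 66, 65, 58, 55}
insert 92 → {92, 74, 66, 65, 58, 55}
extract-max → 92; now {74, 66, 65, 58, 55}
extract-max → 74; now {66, 65, 58, 55}
insert 76 → {76, 66, 65, 58, 55}
insert 93 → {93, 76, 66, 65, 58, 55}
insert 91 → {93, 91, 76, 66, 65, 58, 55}
extract-max → 93; now {91, 76, 66, 65, 58, 55}
insert 80 → {91, 80, 76, 66, 65, 58, 55}
extract-max → 91; now {80, 76, 66, 65, 58, 55}
extract-max → 80; now {76, 66, 65, 58, 55}
insert 82 → {82, 76, 66, 65, 58, 55}
extract-max → 82; now {76, 66, 65, 58, 55}
insert 73 → {76, 73, 66, 65, 58, 55}
extract-max → 76; now {73, 66, 65, 58, 55}
insert 71 → {73, 71, 66, 65, 58, 55}
extract-max → 73; now {71, 66, 65, 58, 55}
extract-max → 71; now {66, 65, 58, 55}
insert 78 → {78, 66, 65, 58, 55}
insert 64 → {78, 66, 65, 64, 58, 55}
insert 61 → {78, 66, 65, 64, 61, 58, 55}
insert 81 → {81, 78, 66, 65, 64, 61, 58, 55}
extract-max → 81; now {78, 66, 65, 64, 61, 58, 55}
insert 88 → {88, 78, 66, 65, 64, 61, 58, 55}

89, 79, 77, 90, 92, 74, 93, 91, 80, 82, 76, 73, 71, 81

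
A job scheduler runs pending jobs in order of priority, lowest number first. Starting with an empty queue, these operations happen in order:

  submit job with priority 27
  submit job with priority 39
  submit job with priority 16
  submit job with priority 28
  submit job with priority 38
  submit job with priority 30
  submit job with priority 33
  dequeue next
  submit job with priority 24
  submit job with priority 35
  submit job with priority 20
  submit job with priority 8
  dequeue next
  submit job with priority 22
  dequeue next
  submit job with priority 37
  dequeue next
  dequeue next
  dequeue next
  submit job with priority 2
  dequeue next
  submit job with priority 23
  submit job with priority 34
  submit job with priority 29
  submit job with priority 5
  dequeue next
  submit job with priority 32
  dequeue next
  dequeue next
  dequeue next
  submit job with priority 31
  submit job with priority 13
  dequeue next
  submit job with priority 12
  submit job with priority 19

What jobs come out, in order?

insert 27 → {27}
insert 39 → {27, 39}
insert 16 → {16, 27, 39}
insert 28 → {16, 27, 28, 39}
insert 38 → {16, 27, 28, 38, 39}
insert 30 → {16, 27, 28, 30, 38, 39}
insert 33 → {16, 27, 28, 30, 33, 38, 39}
dequeue next → 16; now {27, 28, 30, 33, 38, 39}
insert 24 → {24, 27, 28, 30, 33, 38, 39}
insert 35 → {24, 27, 28, 30, 33, 35, 38, 39}
insert 20 → {20, 24, 27, 28, 30, 33, 35, 38, 39}
insert 8 → {8, 20, 24, 27, 28, 30, 33, 35, 38, 39}
dequeue next → 8; now {20, 24, 27, 28, 30, 33, 35, 38, 39}
insert 22 → {20, 22, 24, 27, 28, 30, 33, 35, 38, 39}
dequeue next → 20; now {22, 24, 27, 28, 30, 33, 35, 38, 39}
insert 37 → {22, 24, 27, 28, 30, 33, 35, 37, 38, 39}
dequeue next → 22; now {24, 27, 28, 30, 33, 35, 37, 38, 39}
dequeue next → 24; now {27, 28, 30, 33, 35, 37, 38, 39}
dequeue next → 27; now {28, 30, 33, 35, 37, 38, 39}
insert 2 → {2, 28, 30, 33, 35, 37, 38, 39}
dequeue next → 2; now {28, 30, 33, 35, 37, 38, 39}
insert 23 → {23, 28, 30, 33, 35, 37, 38, 39}
insert 34 → {23, 28, 30, 33, 34, 35, 37, 38, 39}
insert 29 → {23, 28, 29, 30, 33, 34, 35, 37, 38, 39}
insert 5 → {5, 23, 28, 29, 30, 33, 34, 35, 37, 38, 39}
dequeue next → 5; now {23, 28, 29, 30, 33, 34, 35, 37, 38, 39}
insert 32 → {23, 28, 29, 30, 32, 33, 34, 35, 37, 38, 39}
dequeue next → 23; now {28, 29, 30, 32, 33, 34, 35, 37, 38, 39}
dequeue next → 28; now {29, 30, 32, 33, 34, 35, 37, 38, 39}
dequeue next → 29; now {30, 32, 33, 34, 35, 37, 38, 39}
insert 31 → {30, 31, 32, 33, 34, 35, 37, 38, 39}
insert 13 → {13, 30, 31, 32, 33, 34, 35, 37, 38, 39}
dequeue next → 13; now {30, 31, 32, 33, 34, 35, 37, 38, 39}
insert 12 → {12, 30, 31, 32, 33, 34, 35, 37, 38, 39}
insert 19 → {12, 19, 30, 31, 32, 33, 34, 35, 37, 38, 39}

16, 8, 20, 22, 24, 27, 2, 5, 23, 28, 29, 13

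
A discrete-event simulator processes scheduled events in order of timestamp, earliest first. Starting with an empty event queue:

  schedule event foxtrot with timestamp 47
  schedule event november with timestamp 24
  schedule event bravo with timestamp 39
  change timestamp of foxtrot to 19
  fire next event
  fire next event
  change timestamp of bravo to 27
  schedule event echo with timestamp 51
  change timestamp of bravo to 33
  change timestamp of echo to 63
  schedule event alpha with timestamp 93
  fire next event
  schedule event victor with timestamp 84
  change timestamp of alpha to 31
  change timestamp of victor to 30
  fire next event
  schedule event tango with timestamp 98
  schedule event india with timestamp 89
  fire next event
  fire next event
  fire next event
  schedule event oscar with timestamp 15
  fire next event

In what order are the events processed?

foxtrot, november, bravo, victor, alpha, echo, india, oscar

add foxtrot (timestamp 47) → {foxtrot:47}
add november (timestamp 24) → {november:24, foxtrot:47}
add bravo (timestamp 39) → {november:24, bravo:39, foxtrot:47}
update foxtrot to timestamp 19 → {foxtrot:19, november:24, bravo:39}
fire next event → foxtrot; now {november:24, bravo:39}
fire next event → november; now {bravo:39}
update bravo to timestamp 27 → {bravo:27}
add echo (timestamp 51) → {bravo:27, echo:51}
update bravo to timestamp 33 → {bravo:33, echo:51}
update echo to timestamp 63 → {bravo:33, echo:63}
add alpha (timestamp 93) → {bravo:33, echo:63, alpha:93}
fire next event → bravo; now {echo:63, alpha:93}
add victor (timestamp 84) → {echo:63, victor:84, alpha:93}
update alpha to timestamp 31 → {alpha:31, echo:63, victor:84}
update victor to timestamp 30 → {victor:30, alpha:31, echo:63}
fire next event → victor; now {alpha:31, echo:63}
add tango (timestamp 98) → {alpha:31, echo:63, tango:98}
add india (timestamp 89) → {alpha:31, echo:63, india:89, tango:98}
fire next event → alpha; now {echo:63, india:89, tango:98}
fire next event → echo; now {india:89, tango:98}
fire next event → india; now {tango:98}
add oscar (timestamp 15) → {oscar:15, tango:98}
fire next event → oscar; now {tango:98}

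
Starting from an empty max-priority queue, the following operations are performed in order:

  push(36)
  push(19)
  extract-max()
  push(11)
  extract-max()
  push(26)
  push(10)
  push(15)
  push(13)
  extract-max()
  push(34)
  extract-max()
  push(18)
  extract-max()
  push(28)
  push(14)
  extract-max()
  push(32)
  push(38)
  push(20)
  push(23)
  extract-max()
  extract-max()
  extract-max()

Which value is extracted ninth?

insert 36 → {36}
insert 19 → {36, 19}
extract-max → 36; now {19}
insert 11 → {19, 11}
extract-max → 19; now {11}
insert 26 → {26, 11}
insert 10 → {26, 11, 10}
insert 15 → {26, 15, 11, 10}
insert 13 → {26, 15, 13, 11, 10}
extract-max → 26; now {15, 13, 11, 10}
insert 34 → {34, 15, 13, 11, 10}
extract-max → 34; now {15, 13, 11, 10}
insert 18 → {18, 15, 13, 11, 10}
extract-max → 18; now {15, 13, 11, 10}
insert 28 → {28, 15, 13, 11, 10}
insert 14 → {28, 15, 14, 13, 11, 10}
extract-max → 28; now {15, 14, 13, 11, 10}
insert 32 → {32, 15, 14, 13, 11, 10}
insert 38 → {38, 32, 15, 14, 13, 11, 10}
insert 20 → {38, 32, 20, 15, 14, 13, 11, 10}
insert 23 → {38, 32, 23, 20, 15, 14, 13, 11, 10}
extract-max → 38; now {32, 23, 20, 15, 14, 13, 11, 10}
extract-max → 32; now {23, 20, 15, 14, 13, 11, 10}
extract-max → 23; now {20, 15, 14, 13, 11, 10}

23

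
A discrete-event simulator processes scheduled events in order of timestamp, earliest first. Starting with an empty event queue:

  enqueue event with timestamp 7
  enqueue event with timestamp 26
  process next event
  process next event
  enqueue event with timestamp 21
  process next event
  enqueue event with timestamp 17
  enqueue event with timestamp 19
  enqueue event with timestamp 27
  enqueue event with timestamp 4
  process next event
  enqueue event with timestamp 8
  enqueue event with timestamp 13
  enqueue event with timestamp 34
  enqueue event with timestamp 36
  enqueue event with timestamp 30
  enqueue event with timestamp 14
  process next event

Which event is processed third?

insert 7 → {7}
insert 26 → {7, 26}
process next event → 7; now {26}
process next event → 26; now {}
insert 21 → {21}
process next event → 21; now {}
insert 17 → {17}
insert 19 → {17, 19}
insert 27 → {17, 19, 27}
insert 4 → {4, 17, 19, 27}
process next event → 4; now {17, 19, 27}
insert 8 → {8, 17, 19, 27}
insert 13 → {8, 13, 17, 19, 27}
insert 34 → {8, 13, 17, 19, 27, 34}
insert 36 → {8, 13, 17, 19, 27, 34, 36}
insert 30 → {8, 13, 17, 19, 27, 30, 34, 36}
insert 14 → {8, 13, 14, 17, 19, 27, 30, 34, 36}
process next event → 8; now {13, 14, 17, 19, 27, 30, 34, 36}

21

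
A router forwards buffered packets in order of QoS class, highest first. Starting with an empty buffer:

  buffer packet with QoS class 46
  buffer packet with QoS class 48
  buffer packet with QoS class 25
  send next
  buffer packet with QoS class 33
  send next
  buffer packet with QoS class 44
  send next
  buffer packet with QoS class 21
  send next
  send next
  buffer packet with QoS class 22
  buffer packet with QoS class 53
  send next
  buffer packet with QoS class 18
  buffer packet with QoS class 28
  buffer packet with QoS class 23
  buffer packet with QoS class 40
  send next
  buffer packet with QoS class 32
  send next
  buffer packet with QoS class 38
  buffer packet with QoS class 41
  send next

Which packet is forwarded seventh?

insert 46 → {46}
insert 48 → {48, 46}
insert 25 → {48, 46, 25}
send next → 48; now {46, 25}
insert 33 → {46, 33, 25}
send next → 46; now {33, 25}
insert 44 → {44, 33, 25}
send next → 44; now {33, 25}
insert 21 → {33, 25, 21}
send next → 33; now {25, 21}
send next → 25; now {21}
insert 22 → {22, 21}
insert 53 → {53, 22, 21}
send next → 53; now {22, 21}
insert 18 → {22, 21, 18}
insert 28 → {28, 22, 21, 18}
insert 23 → {28, 23, 22, 21, 18}
insert 40 → {40, 28, 23, 22, 21, 18}
send next → 40; now {28, 23, 22, 21, 18}
insert 32 → {32, 28, 23, 22, 21, 18}
send next → 32; now {28, 23, 22, 21, 18}
insert 38 → {38, 28, 23, 22, 21, 18}
insert 41 → {41, 38, 28, 23, 22, 21, 18}
send next → 41; now {38, 28, 23, 22, 21, 18}

40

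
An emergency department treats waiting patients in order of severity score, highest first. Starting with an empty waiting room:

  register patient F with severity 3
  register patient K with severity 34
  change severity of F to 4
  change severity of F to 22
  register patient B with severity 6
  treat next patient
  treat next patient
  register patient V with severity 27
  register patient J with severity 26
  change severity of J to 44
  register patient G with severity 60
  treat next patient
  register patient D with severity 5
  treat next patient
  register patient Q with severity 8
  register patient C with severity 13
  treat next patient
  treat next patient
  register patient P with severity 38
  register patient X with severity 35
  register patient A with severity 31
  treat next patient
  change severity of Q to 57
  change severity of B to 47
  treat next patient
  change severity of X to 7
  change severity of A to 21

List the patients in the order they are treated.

add F (severity 3) → {F:3}
add K (severity 34) → {K:34, F:3}
update F to severity 4 → {K:34, F:4}
update F to severity 22 → {K:34, F:22}
add B (severity 6) → {K:34, F:22, B:6}
treat next patient → K; now {F:22, B:6}
treat next patient → F; now {B:6}
add V (severity 27) → {V:27, B:6}
add J (severity 26) → {V:27, J:26, B:6}
update J to severity 44 → {J:44, V:27, B:6}
add G (severity 60) → {G:60, J:44, V:27, B:6}
treat next patient → G; now {J:44, V:27, B:6}
add D (severity 5) → {J:44, V:27, B:6, D:5}
treat next patient → J; now {V:27, B:6, D:5}
add Q (severity 8) → {V:27, Q:8, B:6, D:5}
add C (severity 13) → {V:27, C:13, Q:8, B:6, D:5}
treat next patient → V; now {C:13, Q:8, B:6, D:5}
treat next patient → C; now {Q:8, B:6, D:5}
add P (severity 38) → {P:38, Q:8, B:6, D:5}
add X (severity 35) → {P:38, X:35, Q:8, B:6, D:5}
add A (severity 31) → {P:38, X:35, A:31, Q:8, B:6, D:5}
treat next patient → P; now {X:35, A:31, Q:8, B:6, D:5}
update Q to severity 57 → {Q:57, X:35, A:31, B:6, D:5}
update B to severity 47 → {Q:57, B:47, X:35, A:31, D:5}
treat next patient → Q; now {B:47, X:35, A:31, D:5}
update X to severity 7 → {B:47, A:31, X:7, D:5}
update A to severity 21 → {B:47, A:21, X:7, D:5}

[K, F, G, J, V, C, P, Q]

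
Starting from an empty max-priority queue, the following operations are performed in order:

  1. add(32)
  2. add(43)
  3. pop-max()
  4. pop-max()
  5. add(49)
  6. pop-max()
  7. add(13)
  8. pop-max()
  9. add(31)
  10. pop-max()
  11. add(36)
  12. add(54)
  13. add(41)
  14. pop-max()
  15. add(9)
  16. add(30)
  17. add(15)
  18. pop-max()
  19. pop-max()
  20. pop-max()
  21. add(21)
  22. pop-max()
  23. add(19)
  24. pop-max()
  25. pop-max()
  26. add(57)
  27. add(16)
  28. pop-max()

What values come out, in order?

43, 32, 49, 13, 31, 54, 41, 36, 30, 21, 19, 15, 57

insert 32 → {32}
insert 43 → {43, 32}
pop-max → 43; now {32}
pop-max → 32; now {}
insert 49 → {49}
pop-max → 49; now {}
insert 13 → {13}
pop-max → 13; now {}
insert 31 → {31}
pop-max → 31; now {}
insert 36 → {36}
insert 54 → {54, 36}
insert 41 → {54, 41, 36}
pop-max → 54; now {41, 36}
insert 9 → {41, 36, 9}
insert 30 → {41, 36, 30, 9}
insert 15 → {41, 36, 30, 15, 9}
pop-max → 41; now {36, 30, 15, 9}
pop-max → 36; now {30, 15, 9}
pop-max → 30; now {15, 9}
insert 21 → {21, 15, 9}
pop-max → 21; now {15, 9}
insert 19 → {19, 15, 9}
pop-max → 19; now {15, 9}
pop-max → 15; now {9}
insert 57 → {57, 9}
insert 16 → {57, 16, 9}
pop-max → 57; now {16, 9}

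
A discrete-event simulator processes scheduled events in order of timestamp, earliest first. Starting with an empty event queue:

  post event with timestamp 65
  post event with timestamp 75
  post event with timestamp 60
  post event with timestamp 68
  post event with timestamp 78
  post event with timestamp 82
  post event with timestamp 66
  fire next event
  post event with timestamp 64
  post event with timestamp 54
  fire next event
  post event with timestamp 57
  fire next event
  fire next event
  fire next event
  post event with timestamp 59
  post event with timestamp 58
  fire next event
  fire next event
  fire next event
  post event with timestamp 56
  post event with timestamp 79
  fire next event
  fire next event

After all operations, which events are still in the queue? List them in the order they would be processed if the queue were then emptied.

insert 65 → {65}
insert 75 → {65, 75}
insert 60 → {60, 65, 75}
insert 68 → {60, 65, 68, 75}
insert 78 → {60, 65, 68, 75, 78}
insert 82 → {60, 65, 68, 75, 78, 82}
insert 66 → {60, 65, 66, 68, 75, 78, 82}
fire next event → 60; now {65, 66, 68, 75, 78, 82}
insert 64 → {64, 65, 66, 68, 75, 78, 82}
insert 54 → {54, 64, 65, 66, 68, 75, 78, 82}
fire next event → 54; now {64, 65, 66, 68, 75, 78, 82}
insert 57 → {57, 64, 65, 66, 68, 75, 78, 82}
fire next event → 57; now {64, 65, 66, 68, 75, 78, 82}
fire next event → 64; now {65, 66, 68, 75, 78, 82}
fire next event → 65; now {66, 68, 75, 78, 82}
insert 59 → {59, 66, 68, 75, 78, 82}
insert 58 → {58, 59, 66, 68, 75, 78, 82}
fire next event → 58; now {59, 66, 68, 75, 78, 82}
fire next event → 59; now {66, 68, 75, 78, 82}
fire next event → 66; now {68, 75, 78, 82}
insert 56 → {56, 68, 75, 78, 82}
insert 79 → {56, 68, 75, 78, 79, 82}
fire next event → 56; now {68, 75, 78, 79, 82}
fire next event → 68; now {75, 78, 79, 82}

[75, 78, 79, 82]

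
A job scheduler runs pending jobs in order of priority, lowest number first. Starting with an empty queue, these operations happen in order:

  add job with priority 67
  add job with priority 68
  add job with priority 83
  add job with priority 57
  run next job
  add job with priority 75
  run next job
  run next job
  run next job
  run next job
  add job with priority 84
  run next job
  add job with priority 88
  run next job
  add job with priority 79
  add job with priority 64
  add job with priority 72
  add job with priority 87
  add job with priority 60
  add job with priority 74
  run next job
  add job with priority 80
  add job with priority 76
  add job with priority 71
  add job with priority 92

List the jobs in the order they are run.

insert 67 → {67}
insert 68 → {67, 68}
insert 83 → {67, 68, 83}
insert 57 → {57, 67, 68, 83}
run next job → 57; now {67, 68, 83}
insert 75 → {67, 68, 75, 83}
run next job → 67; now {68, 75, 83}
run next job → 68; now {75, 83}
run next job → 75; now {83}
run next job → 83; now {}
insert 84 → {84}
run next job → 84; now {}
insert 88 → {88}
run next job → 88; now {}
insert 79 → {79}
insert 64 → {64, 79}
insert 72 → {64, 72, 79}
insert 87 → {64, 72, 79, 87}
insert 60 → {60, 64, 72, 79, 87}
insert 74 → {60, 64, 72, 74, 79, 87}
run next job → 60; now {64, 72, 74, 79, 87}
insert 80 → {64, 72, 74, 79, 80, 87}
insert 76 → {64, 72, 74, 76, 79, 80, 87}
insert 71 → {64, 71, 72, 74, 76, 79, 80, 87}
insert 92 → {64, 71, 72, 74, 76, 79, 80, 87, 92}

[57, 67, 68, 75, 83, 84, 88, 60]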